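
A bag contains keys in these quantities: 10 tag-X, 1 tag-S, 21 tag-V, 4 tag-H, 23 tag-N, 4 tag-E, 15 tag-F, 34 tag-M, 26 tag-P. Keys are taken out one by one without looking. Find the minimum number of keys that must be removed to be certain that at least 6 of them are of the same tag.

40

The 9 tags are the holes; the keys drawn are the pigeons.
To avoid 6 of any one tag, the worst case takes at most 5 of each tag, or every key of a tag that has fewer than 5.
That gives 5 + 1 + 5 + 4 + 5 + 4 + 5 + 5 + 5 = 39 keys with no tag reaching 6.
The next key forces some tag to 6, so 39 + 1 = 40.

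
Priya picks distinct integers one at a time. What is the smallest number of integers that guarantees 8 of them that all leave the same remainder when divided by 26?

183

Pigeonhole: the 26 residue classes mod 26 are the pigeonholes.
With 182 integers one could put 7 in each residue class and have no class reach 8.
The 183rd integer pushes some class to 8, so 26·7 + 1 = 183.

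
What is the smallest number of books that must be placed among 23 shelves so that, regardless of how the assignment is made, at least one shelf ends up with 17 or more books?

With 368 books one could put exactly 16 in each of the 23 shelves, and no shelf would reach 17.
One more book must land in a shelf that already has 16, giving it 17.
So 23 × 16 + 1 = 369 books are required.

369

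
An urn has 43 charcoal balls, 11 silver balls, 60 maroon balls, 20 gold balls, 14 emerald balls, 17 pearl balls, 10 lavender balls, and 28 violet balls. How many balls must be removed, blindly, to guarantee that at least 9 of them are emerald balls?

198

In the worst case for collecting emerald balls, every non-emerald ball comes out first.
There are 43 + 11 + 60 + 20 + 17 + 10 + 28 = 189 non-emerald balls altogether.
After those, each further ball must be emerald, so 189 + 9 = 198 draws guarantee 9 emerald balls.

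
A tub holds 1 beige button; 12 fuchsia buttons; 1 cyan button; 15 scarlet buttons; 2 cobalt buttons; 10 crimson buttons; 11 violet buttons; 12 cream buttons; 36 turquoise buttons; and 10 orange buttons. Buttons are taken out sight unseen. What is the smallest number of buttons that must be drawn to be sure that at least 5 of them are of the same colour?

33

By pigeonhole, the 10 colours are the holes; the buttons drawn are the pigeons.
To avoid 5 of any one colour, the worst case takes at most 4 of each colour, or every button of a colour that has fewer than 4.
That gives 1 + 4 + 1 + 4 + 2 + 4 + 4 + 4 + 4 + 4 = 32 buttons with no colour reaching 5.
The next button forces some colour to 5, so 32 + 1 = 33.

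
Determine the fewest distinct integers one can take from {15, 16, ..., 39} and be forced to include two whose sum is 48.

Two chosen integers sum to 48 exactly when both halves of some pair {x, 48−x} with 15 ≤ x ≤ 48−x ≤ 33 are chosen — 9 such pairs.
The remaining 7 elements (those with no distinct partner in range) can never complete a 48-sum, so the worst case takes all of them and one from each pair: 7 + 9 = 16.
The 17th integer has to be the second member of some pair, so 16 + 1 = 17.

17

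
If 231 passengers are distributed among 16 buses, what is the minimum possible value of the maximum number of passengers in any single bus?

15

By the pigeonhole principle, the 16 buses are the holes and the 231 passengers are the pigeons.
If every bus held at most 14 passengers, the total would be at most 16 × 14 = 224, which is less than 231.
So some bus holds at least ⌈231/16⌉ = 15 passengers.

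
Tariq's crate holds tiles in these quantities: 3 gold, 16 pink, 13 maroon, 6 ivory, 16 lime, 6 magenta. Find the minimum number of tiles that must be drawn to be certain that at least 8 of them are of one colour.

The 6 colours are the holes; the tiles drawn are the pigeons.
To avoid 8 of any one colour, the worst case takes at most 7 of each colour, or every tile of a colour that has fewer than 7.
That gives 3 + 7 + 7 + 6 + 7 + 6 = 36 tiles with no colour reaching 8.
The next tile forces some colour to 8, so 36 + 1 = 37.

37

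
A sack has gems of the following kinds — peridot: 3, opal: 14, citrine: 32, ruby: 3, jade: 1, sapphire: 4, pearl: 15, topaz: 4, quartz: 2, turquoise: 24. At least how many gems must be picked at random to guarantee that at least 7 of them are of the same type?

An adversary could hand out at most 6 gems per type (6 types run out sooner): 3 + 6 + 6 + 3 + 1 + 4 + 6 + 4 + 2 + 6 = 41 gems and still no type has 7.
Pigeonhole: one more gem lands in a type already at 6, so 42 draws are enough and 41 are not.

42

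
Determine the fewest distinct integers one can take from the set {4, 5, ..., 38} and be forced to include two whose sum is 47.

21

A set avoiding the sum 47 can contain at most one of each pair {x, 47−x}, plus the 5 elements whose complement lies outside the range.
The integers 4, …, 23 (20 of them) are such a set: any two sum to at least 4+5 = 9 and at most 22+23 = 45 < 47.
Any 21st integer completes one of the 15 pairs, so 21 choices force a sum of 47.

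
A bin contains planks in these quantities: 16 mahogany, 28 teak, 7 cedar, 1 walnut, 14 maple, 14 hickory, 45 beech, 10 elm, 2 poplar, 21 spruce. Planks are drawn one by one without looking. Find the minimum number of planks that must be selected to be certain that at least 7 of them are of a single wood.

Pigeonhole: the 10 woods are the holes; the planks drawn are the pigeons.
To avoid 7 of any one wood, the worst case takes at most 6 of each wood, or every plank of a wood that has fewer than 6.
That gives 6 + 6 + 6 + 1 + 6 + 6 + 6 + 6 + 2 + 6 = 51 planks with no wood reaching 7.
The next plank forces some wood to 7, so 51 + 1 = 52.

52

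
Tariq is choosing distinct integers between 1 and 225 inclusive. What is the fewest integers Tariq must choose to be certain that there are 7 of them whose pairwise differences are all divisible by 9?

Integers whose pairwise differences are multiples of 9 are exactly those sharing a remainder mod 9. The 9 residue classes mod 9 are the pigeonholes.
With 54 integers one could put 6 in each residue class and have no class reach 7.
The 55th integer pushes some class to 7, so 9·6 + 1 = 55.

55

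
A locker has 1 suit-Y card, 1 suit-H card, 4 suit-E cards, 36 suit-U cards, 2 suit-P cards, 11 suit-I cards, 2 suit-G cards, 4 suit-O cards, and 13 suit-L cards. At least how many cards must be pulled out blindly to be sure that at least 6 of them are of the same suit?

The 9 suits are the holes; the cards drawn are the pigeons.
To avoid 6 of any one suit, the worst case takes at most 5 of each suit, or every card of a suit that has fewer than 5.
That gives 1 + 1 + 4 + 5 + 2 + 5 + 2 + 4 + 5 = 29 cards with no suit reaching 6.
The next card forces some suit to 6, so 29 + 1 = 30.

30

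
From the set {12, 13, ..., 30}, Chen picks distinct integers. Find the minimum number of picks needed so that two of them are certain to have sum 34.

Group the elements by complementary pair {x, 34−x}: {12,22}, {13,21}, {14,20}, …, giving 5 two-element pairs, the single value 17 (it cannot pair with itself since the integers are distinct), and 8 integers whose partner 34−x falls outside [12,30].
By pigeonhole, treating each of those 14 groups as a pigeonhole, one can pick one integer per group — 14 integers — with no two summing to 34.
The 15th integer lands in an occupied pair, forcing a sum of 34.

15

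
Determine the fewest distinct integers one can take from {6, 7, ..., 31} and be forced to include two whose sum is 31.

17

Group the elements by complementary pair {x, 31−x}: {6,25}, {7,24}, {8,23}, …, giving 10 two-element pairs and 6 integers whose partner 31−x falls outside [6,31].
Treating each of those 16 groups as a pigeonhole, one can pick one integer per group — 16 integers — with no two summing to 31.
The 17th integer lands in an occupied pair, forcing a sum of 31.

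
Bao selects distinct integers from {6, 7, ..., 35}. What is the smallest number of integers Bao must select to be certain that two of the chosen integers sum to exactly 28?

23

Two chosen integers sum to 28 exactly when both halves of some pair {x, 28−x} with 6 ≤ x ≤ 28−x ≤ 22 are chosen — 8 such pairs.
The remaining 14 elements (those with no distinct partner in range) can never complete a 28-sum, so the worst case takes all of them and one from each pair: 14 + 8 = 22.
Pigeonhole: the 23rd integer has to be the second member of some pair, so 22 + 1 = 23.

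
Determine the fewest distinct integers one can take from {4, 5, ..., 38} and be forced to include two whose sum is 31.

A set avoiding the sum 31 can contain at most one of each pair {x, 31−x}, plus the 11 elements whose complement lies outside the range.
The integers 16, …, 38 (23 of them) are such a set: any two sum to at least 16+17 = 33 > 31.
By the pigeonhole principle, any 24th integer completes one of the 12 pairs, so 24 choices force a sum of 31.

24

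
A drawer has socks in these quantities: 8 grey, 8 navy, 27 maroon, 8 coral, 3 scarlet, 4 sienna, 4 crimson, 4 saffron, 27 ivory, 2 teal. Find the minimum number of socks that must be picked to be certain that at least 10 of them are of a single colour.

60

The 10 colours are the holes; the socks drawn are the pigeons.
To avoid 10 of any one colour, the worst case takes at most 9 of each colour, or every sock of a colour that has fewer than 9.
That gives 8 + 8 + 9 + 8 + 3 + 4 + 4 + 4 + 9 + 2 = 59 socks with no colour reaching 10.
The next sock forces some colour to 10, so 59 + 1 = 60.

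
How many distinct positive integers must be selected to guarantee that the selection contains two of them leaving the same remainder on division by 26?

The 26 residue classes mod 26 are the pigeonholes.
With 26 integers one could put 1 in each residue class and have no class reach 2.
The 27th integer pushes some class to 2, so 26·1 + 1 = 27.

27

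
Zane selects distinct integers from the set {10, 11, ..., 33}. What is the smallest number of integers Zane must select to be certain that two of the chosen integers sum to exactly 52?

18

Two chosen integers sum to 52 exactly when both halves of some pair {x, 52−x} with 19 ≤ x ≤ 52−x ≤ 33 are chosen — 7 such pairs.
The remaining 10 elements (those with no distinct partner in range) can never complete a 52-sum, so the worst case takes all of them and one from each pair: 10 + 7 = 17.
The 18th integer has to be the second member of some pair, so 17 + 1 = 18.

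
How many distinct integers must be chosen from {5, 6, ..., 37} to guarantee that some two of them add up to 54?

A set avoiding the sum 54 can contain at most one of each pair {x, 54−x}, plus the 13 elements whose complement lies outside the range or equal to its own complement.
The integers 5, …, 27 (23 of them) are such a set: any two sum to at least 5+6 = 11 and at most 26+27 = 53 < 54.
Any 24th integer completes one of the 10 pairs, so 24 choices force a sum of 54.

24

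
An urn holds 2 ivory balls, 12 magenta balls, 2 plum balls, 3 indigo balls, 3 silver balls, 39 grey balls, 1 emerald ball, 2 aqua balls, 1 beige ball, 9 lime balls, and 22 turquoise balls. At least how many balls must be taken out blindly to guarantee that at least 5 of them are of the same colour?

Put each drawn ball into a box by colour. The largest draw with every box below 5 takes min(count, 4) from each colour; colours with fewer than 4 contribute all they have.
Σ min(cᵢ, 4) = 2 + 4 + 2 + 3 + 3 + 4 + 1 + 2 + 1 + 4 + 4 = 30.
Draw number 30 + 1 = 31 must push one box to 5.

31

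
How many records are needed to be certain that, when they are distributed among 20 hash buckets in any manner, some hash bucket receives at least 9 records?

161

With 160 records one could put exactly 8 in each of the 20 hash buckets, and no hash bucket would reach 9.
One more record must land in a hash bucket that already has 8, giving it 9.
So 20 × 8 + 1 = 161 records are required.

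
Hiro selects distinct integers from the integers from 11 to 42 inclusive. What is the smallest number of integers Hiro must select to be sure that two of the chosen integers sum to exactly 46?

21

Two chosen integers sum to 46 exactly when both halves of some pair {x, 46−x} with 11 ≤ x ≤ 46−x ≤ 35 are chosen — 12 such pairs.
The remaining 8 elements (those with no distinct partner in range) can never complete a 46-sum, so the worst case takes all of them and one from each pair: 8 + 12 = 20.
By the pigeonhole principle, the 21st integer has to be the second member of some pair, so 20 + 1 = 21.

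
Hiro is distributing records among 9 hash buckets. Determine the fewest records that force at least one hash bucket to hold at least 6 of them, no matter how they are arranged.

With 45 records one could put exactly 5 in each of the 9 hash buckets, and no hash bucket would reach 6.
One more record must land in a hash bucket that already has 5, giving it 6.
So 9 × 5 + 1 = 46 records are required.

46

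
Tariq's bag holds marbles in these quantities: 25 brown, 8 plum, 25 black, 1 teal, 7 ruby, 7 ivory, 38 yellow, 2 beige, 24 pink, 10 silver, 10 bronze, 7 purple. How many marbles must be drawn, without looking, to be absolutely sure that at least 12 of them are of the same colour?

97

By the pigeonhole principle, put each drawn marble into a box by colour. The largest draw with every box below 12 takes min(count, 11) from each colour; colours with fewer than 11 contribute all they have.
Σ min(cᵢ, 11) = 11 + 8 + 11 + 1 + 7 + 7 + 11 + 2 + 11 + 10 + 10 + 7 = 96.
Draw number 96 + 1 = 97 must push one box to 12.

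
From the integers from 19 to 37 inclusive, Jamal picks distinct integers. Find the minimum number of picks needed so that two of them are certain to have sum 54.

12

A set avoiding the sum 54 can contain at most one of each pair {x, 54−x}, plus the 3 elements whose complement lies outside the range or equal to its own complement.
The integers 27, …, 37 (11 of them) are such a set: any two sum to at least 27+28 = 55 > 54.
Any 12th integer completes one of the 8 pairs, so 12 choices force a sum of 54.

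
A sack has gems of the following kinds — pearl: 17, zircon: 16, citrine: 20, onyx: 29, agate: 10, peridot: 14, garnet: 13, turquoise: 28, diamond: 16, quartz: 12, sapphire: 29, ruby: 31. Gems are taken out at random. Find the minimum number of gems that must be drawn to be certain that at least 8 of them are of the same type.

85

An adversary could hand out at most 7 gems per type: 7 + 7 + 7 + 7 + 7 + 7 + 7 + 7 + 7 + 7 + 7 + 7 = 84 gems and still no type has 8.
By the pigeonhole principle, one more gem lands in a type already at 7, so 85 draws are enough and 84 are not.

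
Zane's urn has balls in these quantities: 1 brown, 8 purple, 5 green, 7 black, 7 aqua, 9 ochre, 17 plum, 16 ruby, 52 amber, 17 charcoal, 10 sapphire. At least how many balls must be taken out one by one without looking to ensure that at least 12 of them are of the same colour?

Pigeonhole: put each drawn ball into a box by colour. The largest draw with every box below 12 takes min(count, 11) from each colour; colours with fewer than 11 contribute all they have.
Σ min(cᵢ, 11) = 1 + 8 + 5 + 7 + 7 + 9 + 11 + 11 + 11 + 11 + 10 = 91.
Draw number 91 + 1 = 92 must push one box to 12.

92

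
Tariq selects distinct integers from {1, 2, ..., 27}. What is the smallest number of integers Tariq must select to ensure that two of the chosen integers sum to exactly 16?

21

Group the elements by complementary pair {x, 16−x}: {1,15}, {2,14}, {3,13}, …, giving 7 two-element pairs, the single value 8 (it cannot pair with itself since the integers are distinct), and 12 integers whose partner 16−x falls outside [1,27].
Treating each of those 20 groups as a pigeonhole, one can pick one integer per group — 20 integers — with no two summing to 16.
The 21st integer lands in an occupied pair, forcing a sum of 16.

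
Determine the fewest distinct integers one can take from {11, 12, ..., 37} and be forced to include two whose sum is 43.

17

A set avoiding the sum 43 can contain at most one of each pair {x, 43−x}, plus the 5 elements whose complement lies outside the range.
The integers 22, …, 37 (16 of them) are such a set: any two sum to at least 22+23 = 45 > 43.
Any 17th integer completes one of the 11 pairs, so 17 choices force a sum of 43.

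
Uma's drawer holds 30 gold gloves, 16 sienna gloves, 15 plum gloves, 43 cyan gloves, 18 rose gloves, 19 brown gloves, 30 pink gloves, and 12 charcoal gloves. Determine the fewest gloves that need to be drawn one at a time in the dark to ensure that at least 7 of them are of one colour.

By pigeonhole, put each drawn glove into a box by colour. The largest draw with every box below 7 takes min(count, 6) from each colour.
Σ min(cᵢ, 6) = 6 + 6 + 6 + 6 + 6 + 6 + 6 + 6 = 48.
Draw number 48 + 1 = 49 must push one box to 7.

49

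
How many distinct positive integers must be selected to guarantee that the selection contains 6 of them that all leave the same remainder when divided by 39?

The 39 residue classes mod 39 are the pigeonholes.
With 195 integers one could put 5 in each residue class and have no class reach 6.
The 196th integer pushes some class to 6, so 39·5 + 1 = 196.

196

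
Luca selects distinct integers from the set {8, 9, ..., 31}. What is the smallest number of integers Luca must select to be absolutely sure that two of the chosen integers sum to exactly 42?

A set avoiding the sum 42 can contain at most one of each pair {x, 42−x}, plus the 4 elements whose complement lies outside the range or equal to its own complement.
The integers 8, …, 21 (14 of them) are such a set: any two sum to at least 8+9 = 17 and at most 20+21 = 41 < 42.
By pigeonhole, any 15th integer completes one of the 10 pairs, so 15 choices force a sum of 42.

15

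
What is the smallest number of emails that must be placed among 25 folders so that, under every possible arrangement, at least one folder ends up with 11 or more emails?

With 250 emails one could put exactly 10 in each of the 25 folders, and no folder would reach 11.
One more email must land in a folder that already has 10, giving it 11.
So 25 × 10 + 1 = 251 emails are required.

251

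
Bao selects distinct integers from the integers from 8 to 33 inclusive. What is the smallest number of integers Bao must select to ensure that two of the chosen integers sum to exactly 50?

A set avoiding the sum 50 can contain at most one of each pair {x, 50−x}, plus the 10 elements whose complement lies outside the range or equal to its own complement.
The integers 8, …, 25 (18 of them) are such a set: any two sum to at least 8+9 = 17 and at most 24+25 = 49 < 50.
Any 19th integer completes one of the 8 pairs, so 19 choices force a sum of 50.

19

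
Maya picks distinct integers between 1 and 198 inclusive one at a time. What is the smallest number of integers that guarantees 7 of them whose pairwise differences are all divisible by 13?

79

Integers whose pairwise differences are multiples of 13 are exactly those sharing a remainder mod 13. By the pigeonhole principle, the 13 residue classes mod 13 are the pigeonholes.
With 78 integers one could put 6 in each residue class and have no class reach 7.
The 79th integer pushes some class to 7, so 13·6 + 1 = 79.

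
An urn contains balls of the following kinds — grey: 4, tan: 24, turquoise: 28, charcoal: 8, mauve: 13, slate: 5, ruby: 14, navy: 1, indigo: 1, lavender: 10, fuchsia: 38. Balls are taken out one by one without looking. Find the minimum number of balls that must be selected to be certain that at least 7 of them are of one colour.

By pigeonhole, the 11 colours are the holes; the balls drawn are the pigeons.
To avoid 7 of any one colour, the worst case takes at most 6 of each colour, or every ball of a colour that has fewer than 6.
That gives 4 + 6 + 6 + 6 + 6 + 5 + 6 + 1 + 1 + 6 + 6 = 53 balls with no colour reaching 7.
The next ball forces some colour to 7, so 53 + 1 = 54.

54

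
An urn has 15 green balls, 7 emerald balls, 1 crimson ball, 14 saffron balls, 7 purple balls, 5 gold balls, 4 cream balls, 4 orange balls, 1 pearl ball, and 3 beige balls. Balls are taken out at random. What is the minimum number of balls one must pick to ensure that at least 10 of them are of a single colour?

Put each drawn ball into a box by colour. The largest draw with every box below 10 takes min(count, 9) from each colour; colours with fewer than 9 contribute all they have.
Σ min(cᵢ, 9) = 9 + 7 + 1 + 9 + 7 + 5 + 4 + 4 + 1 + 3 = 50.
Draw number 50 + 1 = 51 must push one box to 10.

51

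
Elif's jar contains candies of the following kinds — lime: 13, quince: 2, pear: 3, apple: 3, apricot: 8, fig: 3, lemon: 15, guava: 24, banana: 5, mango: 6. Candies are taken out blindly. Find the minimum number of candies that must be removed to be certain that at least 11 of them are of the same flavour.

61

By pigeonhole, the 10 flavours are the holes; the candies drawn are the pigeons.
To avoid 11 of any one flavour, the worst case takes at most 10 of each flavour, or every candy of a flavour that has fewer than 10.
That gives 10 + 2 + 3 + 3 + 8 + 3 + 10 + 10 + 5 + 6 = 60 candies with no flavour reaching 11.
The next candy forces some flavour to 11, so 60 + 1 = 61.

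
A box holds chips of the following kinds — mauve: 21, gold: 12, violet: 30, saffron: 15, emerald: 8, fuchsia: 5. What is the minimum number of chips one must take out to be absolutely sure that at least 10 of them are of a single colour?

An adversary could hand out at most 9 chips per colour (emerald, fuchsia run out sooner): 9 + 9 + 9 + 9 + 8 + 5 = 49 chips and still no colour has 10.
Pigeonhole: one more chip lands in a colour already at 9, so 50 draws are enough and 49 are not.

50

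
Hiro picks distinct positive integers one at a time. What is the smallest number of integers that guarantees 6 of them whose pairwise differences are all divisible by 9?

46

Integers whose pairwise differences are multiples of 9 are exactly those sharing a remainder mod 9. By pigeonhole, the 9 residue classes mod 9 are the pigeonholes.
With 45 integers one could put 5 in each residue class and have no class reach 6.
The 46th integer pushes some class to 6, so 9·5 + 1 = 46.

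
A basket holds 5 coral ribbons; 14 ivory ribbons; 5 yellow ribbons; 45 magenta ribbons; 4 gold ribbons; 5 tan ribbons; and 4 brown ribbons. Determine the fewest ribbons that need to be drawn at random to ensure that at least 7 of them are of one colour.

36

An adversary could hand out at most 6 ribbons per colour (5 colours run out sooner): 5 + 6 + 5 + 6 + 4 + 5 + 4 = 35 ribbons and still no colour has 7.
By the pigeonhole principle, one more ribbon lands in a colour already at 6, so 36 draws are enough and 35 are not.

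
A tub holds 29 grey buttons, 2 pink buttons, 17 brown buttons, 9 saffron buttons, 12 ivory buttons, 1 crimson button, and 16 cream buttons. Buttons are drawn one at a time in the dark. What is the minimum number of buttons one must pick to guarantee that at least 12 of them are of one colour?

57

By pigeonhole, put each drawn button into a box by colour. The largest draw with every box below 12 takes min(count, 11) from each colour; colours with fewer than 11 contribute all they have.
Σ min(cᵢ, 11) = 11 + 2 + 11 + 9 + 11 + 1 + 11 = 56.
Draw number 56 + 1 = 57 must push one box to 12.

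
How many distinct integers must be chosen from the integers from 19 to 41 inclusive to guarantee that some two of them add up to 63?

14

A set avoiding the sum 63 can contain at most one of each pair {x, 63−x}, plus the 3 elements whose complement lies outside the range.
The integers 19, …, 31 (13 of them) are such a set: any two sum to at least 19+20 = 39 and at most 30+31 = 61 < 63.
Any 14th integer completes one of the 10 pairs, so 14 choices force a sum of 63.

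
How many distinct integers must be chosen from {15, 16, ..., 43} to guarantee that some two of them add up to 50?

20

A set avoiding the sum 50 can contain at most one of each pair {x, 50−x}, plus the 9 elements whose complement lies outside the range or equal to its own complement.
The integers 25, …, 43 (19 of them) are such a set: any two sum to at least 25+26 = 51 > 50.
Pigeonhole: any 20th integer completes one of the 10 pairs, so 20 choices force a sum of 50.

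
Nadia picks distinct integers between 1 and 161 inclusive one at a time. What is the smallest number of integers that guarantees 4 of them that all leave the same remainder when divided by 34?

The 34 residue classes mod 34 are the pigeonholes.
With 102 integers one could put 3 in each residue class and have no class reach 4.
The 103rd integer pushes some class to 4, so 34·3 + 1 = 103.

103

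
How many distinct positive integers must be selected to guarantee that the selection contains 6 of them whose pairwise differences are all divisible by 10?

Integers whose pairwise differences are multiples of 10 are exactly those sharing a remainder mod 10. By the pigeonhole principle, the 10 residue classes mod 10 are the pigeonholes.
With 50 integers one could put 5 in each residue class and have no class reach 6.
The 51st integer pushes some class to 6, so 10·5 + 1 = 51.

51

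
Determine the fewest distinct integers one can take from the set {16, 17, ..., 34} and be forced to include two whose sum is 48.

A set avoiding the sum 48 can contain at most one of each pair {x, 48−x}, plus the 3 elements whose complement lies outside the range or equal to its own complement.
The integers 24, …, 34 (11 of them) are such a set: any two sum to at least 24+25 = 49 > 48.
Pigeonhole: any 12th integer completes one of the 8 pairs, so 12 choices force a sum of 48.

12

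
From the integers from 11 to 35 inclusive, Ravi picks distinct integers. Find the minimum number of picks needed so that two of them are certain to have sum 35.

Group the elements by complementary pair {x, 35−x}: {11,24}, {12,23}, {13,22}, …, giving 7 two-element pairs and 11 integers whose partner 35−x falls outside [11,35].
Treating each of those 18 groups as a pigeonhole, one can pick one integer per group — 18 integers — with no two summing to 35.
The 19th integer lands in an occupied pair, forcing a sum of 35.

19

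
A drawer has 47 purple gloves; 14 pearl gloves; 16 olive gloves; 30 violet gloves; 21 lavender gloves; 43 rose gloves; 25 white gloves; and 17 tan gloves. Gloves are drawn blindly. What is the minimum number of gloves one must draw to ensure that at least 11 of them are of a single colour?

81

Put each drawn glove into a box by colour. The largest draw with every box below 11 takes min(count, 10) from each colour.
Σ min(cᵢ, 10) = 10 + 10 + 10 + 10 + 10 + 10 + 10 + 10 = 80.
Draw number 80 + 1 = 81 must push one box to 11.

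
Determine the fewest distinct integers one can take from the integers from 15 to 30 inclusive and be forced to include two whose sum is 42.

11

Group the elements by complementary pair {x, 42−x}: {15,27}, {16,26}, {17,25}, …, giving 6 two-element pairs, the single value 21 (it cannot pair with itself since the integers are distinct), and 3 integers whose partner 42−x falls outside [15,30].
Treating each of those 10 groups as a pigeonhole, one can pick one integer per group — 10 integers — with no two summing to 42.
The 11th integer lands in an occupied pair, forcing a sum of 42.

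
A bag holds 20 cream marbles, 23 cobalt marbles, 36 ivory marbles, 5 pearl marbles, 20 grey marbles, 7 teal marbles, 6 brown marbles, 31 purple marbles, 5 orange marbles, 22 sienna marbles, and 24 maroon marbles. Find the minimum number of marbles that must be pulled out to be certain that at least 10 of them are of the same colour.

By the pigeonhole principle, put each drawn marble into a box by colour. The largest draw with every box below 10 takes min(count, 9) from each colour; colours with fewer than 9 contribute all they have.
Σ min(cᵢ, 9) = 9 + 9 + 9 + 5 + 9 + 7 + 6 + 9 + 5 + 9 + 9 = 86.
Draw number 86 + 1 = 87 must push one box to 10.

87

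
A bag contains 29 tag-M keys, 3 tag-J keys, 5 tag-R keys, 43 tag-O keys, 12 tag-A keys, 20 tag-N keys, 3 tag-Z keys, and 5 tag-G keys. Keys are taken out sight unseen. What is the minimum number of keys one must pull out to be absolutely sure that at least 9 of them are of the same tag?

49

The 8 tags are the holes; the keys drawn are the pigeons.
To avoid 9 of any one tag, the worst case takes at most 8 of each tag, or every key of a tag that has fewer than 8.
That gives 8 + 3 + 5 + 8 + 8 + 8 + 3 + 5 = 48 keys with no tag reaching 9.
The next key forces some tag to 9, so 48 + 1 = 49.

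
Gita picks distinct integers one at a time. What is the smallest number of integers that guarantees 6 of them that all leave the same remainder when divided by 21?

The 21 residue classes mod 21 are the pigeonholes.
With 105 integers one could put 5 in each residue class and have no class reach 6.
The 106th integer pushes some class to 6, so 21·5 + 1 = 106.

106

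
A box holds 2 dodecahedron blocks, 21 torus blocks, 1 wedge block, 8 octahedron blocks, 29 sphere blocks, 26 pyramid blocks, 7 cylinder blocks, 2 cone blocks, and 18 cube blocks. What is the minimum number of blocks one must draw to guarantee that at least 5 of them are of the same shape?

The 9 shapes are the holes; the blocks drawn are the pigeons.
To avoid 5 of any one shape, the worst case takes at most 4 of each shape, or every block of a shape that has fewer than 4.
That gives 2 + 4 + 1 + 4 + 4 + 4 + 4 + 2 + 4 = 29 blocks with no shape reaching 5.
The next block forces some shape to 5, so 29 + 1 = 30.

30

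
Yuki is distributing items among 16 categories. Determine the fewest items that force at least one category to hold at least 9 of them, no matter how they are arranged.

With 128 items one could put exactly 8 in each of the 16 categories, and no category would reach 9.
Pigeonhole: one more item must land in a category that already has 8, giving it 9.
So 16 × 8 + 1 = 129 items are required.

129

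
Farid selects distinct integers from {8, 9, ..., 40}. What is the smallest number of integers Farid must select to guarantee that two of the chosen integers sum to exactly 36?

Two chosen integers sum to 36 exactly when both halves of some pair {x, 36−x} with 8 ≤ x ≤ 36−x ≤ 28 are chosen — 10 such pairs.
The remaining 13 elements (those with no distinct partner in range) can never complete a 36-sum, so the worst case takes all of them and one from each pair: 13 + 10 = 23.
By pigeonhole, the 24th integer has to be the second member of some pair, so 23 + 1 = 24.

24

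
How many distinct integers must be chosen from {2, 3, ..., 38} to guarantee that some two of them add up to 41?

Two chosen integers sum to 41 exactly when both halves of some pair {x, 41−x} with 3 ≤ x ≤ 41−x ≤ 38 are chosen — 18 such pairs.
The remaining 1 element (those with no distinct partner in range) can never complete a 41-sum, so the worst case takes all of them and one from each pair: 1 + 18 = 19.
The 20th integer has to be the second member of some pair, so 19 + 1 = 20.

20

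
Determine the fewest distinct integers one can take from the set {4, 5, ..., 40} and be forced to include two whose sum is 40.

Group the elements by complementary pair {x, 40−x}: {4,36}, {5,35}, {6,34}, …, giving 16 two-element pairs, the single value 20 (it cannot pair with itself since the integers are distinct), and 4 integers whose partner 40−x falls outside [4,40].
By pigeonhole, treating each of those 21 groups as a pigeonhole, one can pick one integer per group — 21 integers — with no two summing to 40.
The 22nd integer lands in an occupied pair, forcing a sum of 40.

22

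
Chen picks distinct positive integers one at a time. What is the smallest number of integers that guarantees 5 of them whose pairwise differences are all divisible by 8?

Integers whose pairwise differences are multiples of 8 are exactly those sharing a remainder mod 8. By the pigeonhole principle, the 8 residue classes mod 8 are the pigeonholes.
With 32 integers one could put 4 in each residue class and have no class reach 5.
The 33rd integer pushes some class to 5, so 8·4 + 1 = 33.

33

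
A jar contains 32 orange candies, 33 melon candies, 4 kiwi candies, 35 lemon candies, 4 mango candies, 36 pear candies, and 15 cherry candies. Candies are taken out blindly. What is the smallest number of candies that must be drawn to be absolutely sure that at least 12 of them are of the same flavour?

An adversary could hand out at most 11 candies per flavour (kiwi, mango run out sooner): 11 + 11 + 4 + 11 + 4 + 11 + 11 = 63 candies and still no flavour has 12.
Pigeonhole: one more candy lands in a flavour already at 11, so 64 draws are enough and 63 are not.

64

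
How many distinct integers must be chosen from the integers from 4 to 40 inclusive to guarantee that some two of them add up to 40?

Group the elements by complementary pair {x, 40−x}: {4,36}, {5,35}, {6,34}, …, giving 16 two-element pairs, the single value 20 (it cannot pair with itself since the integers are distinct), and 4 integers whose partner 40−x falls outside [4,40].
Pigeonhole: treating each of those 21 groups as a pigeonhole, one can pick one integer per group — 21 integers — with no two summing to 40.
The 22nd integer lands in an occupied pair, forcing a sum of 40.

22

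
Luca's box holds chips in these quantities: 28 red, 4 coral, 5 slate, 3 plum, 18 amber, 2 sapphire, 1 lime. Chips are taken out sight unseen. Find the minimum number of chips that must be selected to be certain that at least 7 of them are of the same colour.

By pigeonhole, put each drawn chip into a box by colour. The largest draw with every box below 7 takes min(count, 6) from each colour; colours with fewer than 6 contribute all they have.
Σ min(cᵢ, 6) = 6 + 4 + 5 + 3 + 6 + 2 + 1 = 27.
Draw number 27 + 1 = 28 must push one box to 7.

28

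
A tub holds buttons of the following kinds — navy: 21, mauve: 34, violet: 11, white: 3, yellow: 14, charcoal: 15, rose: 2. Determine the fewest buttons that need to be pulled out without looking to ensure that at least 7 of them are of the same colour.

Put each drawn button into a box by colour. The largest draw with every box below 7 takes min(count, 6) from each colour; colours with fewer than 6 contribute all they have.
Σ min(cᵢ, 6) = 6 + 6 + 6 + 3 + 6 + 6 + 2 = 35.
Draw number 35 + 1 = 36 must push one box to 7.

36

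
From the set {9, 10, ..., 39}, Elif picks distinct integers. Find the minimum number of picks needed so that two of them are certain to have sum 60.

Two chosen integers sum to 60 exactly when both halves of some pair {x, 60−x} with 21 ≤ x ≤ 60−x ≤ 39 are chosen — 9 such pairs.
The remaining 13 elements (those with no distinct partner in range) can never complete a 60-sum, so the worst case takes all of them and one from each pair: 13 + 9 = 22.
The 23rd integer has to be the second member of some pair, so 22 + 1 = 23.

23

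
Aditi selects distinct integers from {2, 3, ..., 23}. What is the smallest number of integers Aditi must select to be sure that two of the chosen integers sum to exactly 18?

Group the elements by complementary pair {x, 18−x}: {2,16}, {3,15}, {4,14}, …, giving 7 two-element pairs, the single value 9 (it cannot pair with itself since the integers are distinct), and 7 integers whose partner 18−x falls outside [2,23].
Treating each of those 15 groups as a pigeonhole, one can pick one integer per group — 15 integers — with no two summing to 18.
The 16th integer lands in an occupied pair, forcing a sum of 18.

16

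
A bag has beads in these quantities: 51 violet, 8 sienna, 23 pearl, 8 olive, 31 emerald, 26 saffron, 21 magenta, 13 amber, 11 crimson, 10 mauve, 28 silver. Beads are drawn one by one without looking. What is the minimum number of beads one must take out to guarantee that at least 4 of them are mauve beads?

224

In the worst case for collecting mauve beads, every non-mauve bead comes out first.
There are 51 + 8 + 23 + 8 + 31 + 26 + 21 + 13 + 11 + 28 = 220 non-mauve beads altogether.
After those, each further bead must be mauve, so 220 + 4 = 224 draws guarantee 4 mauve beads.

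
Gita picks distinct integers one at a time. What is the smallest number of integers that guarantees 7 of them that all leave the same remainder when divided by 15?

The 15 residue classes mod 15 are the pigeonholes.
With 90 integers one could put 6 in each residue class and have no class reach 7.
The 91st integer pushes some class to 7, so 15·6 + 1 = 91.

91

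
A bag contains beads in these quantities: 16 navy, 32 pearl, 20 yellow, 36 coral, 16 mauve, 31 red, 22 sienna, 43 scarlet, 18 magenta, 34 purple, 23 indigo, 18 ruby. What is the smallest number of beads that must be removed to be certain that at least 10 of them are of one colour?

By the pigeonhole principle, the 12 colours are the holes; the beads drawn are the pigeons.
To avoid 10 of any one colour, the worst case takes at most 9 of each colour.
That gives 9 + 9 + 9 + 9 + 9 + 9 + 9 + 9 + 9 + 9 + 9 + 9 = 108 beads with no colour reaching 10.
The next bead forces some colour to 10, so 108 + 1 = 109.

109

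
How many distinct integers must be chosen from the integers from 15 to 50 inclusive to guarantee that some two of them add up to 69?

21

Two chosen integers sum to 69 exactly when both halves of some pair {x, 69−x} with 19 ≤ x ≤ 69−x ≤ 50 are chosen — 16 such pairs.
The remaining 4 elements (those with no distinct partner in range) can never complete a 69-sum, so the worst case takes all of them and one from each pair: 4 + 16 = 20.
The 21st integer has to be the second member of some pair, so 20 + 1 = 21.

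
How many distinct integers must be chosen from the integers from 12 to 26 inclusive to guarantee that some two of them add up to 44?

12

Group the elements by complementary pair {x, 44−x}: {18,26}, {19,25}, {20,24}, …, giving 4 two-element pairs; the single value 22 (it cannot pair with itself since the integers are distinct); and 6 integers whose partner 44−x falls outside [12,26].
Treating each of those 11 groups as a pigeonhole, one can pick one integer per group — 11 integers — with no two summing to 44.
The 12th integer lands in an occupied pair, forcing a sum of 44.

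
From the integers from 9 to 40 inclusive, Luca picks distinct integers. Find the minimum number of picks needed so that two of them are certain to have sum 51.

A set avoiding the sum 51 can contain at most one of each pair {x, 51−x}, plus the 2 elements whose complement lies outside the range.
The integers 9, …, 25 (17 of them) are such a set: any two sum to at least 9+10 = 19 and at most 24+25 = 49 < 51.
By pigeonhole, any 18th integer completes one of the 15 pairs, so 18 choices force a sum of 51.

18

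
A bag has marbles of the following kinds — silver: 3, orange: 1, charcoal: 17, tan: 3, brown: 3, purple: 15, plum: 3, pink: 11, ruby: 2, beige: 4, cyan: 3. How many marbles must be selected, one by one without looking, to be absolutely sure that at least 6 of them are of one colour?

38

The 11 colours are the holes; the marbles drawn are the pigeons.
To avoid 6 of any one colour, the worst case takes at most 5 of each colour, or every marble of a colour that has fewer than 5.
That gives 3 + 1 + 5 + 3 + 3 + 5 + 3 + 5 + 2 + 4 + 3 = 37 marbles with no colour reaching 6.
The next marble forces some colour to 6, so 37 + 1 = 38.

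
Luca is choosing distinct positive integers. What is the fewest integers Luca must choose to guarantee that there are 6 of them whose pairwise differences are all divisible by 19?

96

Integers whose pairwise differences are multiples of 19 are exactly those sharing a remainder mod 19. The 19 residue classes mod 19 are the pigeonholes.
With 95 integers one could put 5 in each residue class and have no class reach 6.
The 96th integer pushes some class to 6, so 19·5 + 1 = 96.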